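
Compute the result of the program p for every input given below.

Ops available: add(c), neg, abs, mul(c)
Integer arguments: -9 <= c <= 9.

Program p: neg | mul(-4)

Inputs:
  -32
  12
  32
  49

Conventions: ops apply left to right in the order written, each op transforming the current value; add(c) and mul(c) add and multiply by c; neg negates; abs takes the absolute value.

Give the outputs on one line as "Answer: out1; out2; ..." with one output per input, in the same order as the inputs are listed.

-128; 48; 128; 196

Execution, op by op:
  -32 -> 32 -> -128
  12 -> -12 -> 48
  32 -> -32 -> 128
  49 -> -49 -> 196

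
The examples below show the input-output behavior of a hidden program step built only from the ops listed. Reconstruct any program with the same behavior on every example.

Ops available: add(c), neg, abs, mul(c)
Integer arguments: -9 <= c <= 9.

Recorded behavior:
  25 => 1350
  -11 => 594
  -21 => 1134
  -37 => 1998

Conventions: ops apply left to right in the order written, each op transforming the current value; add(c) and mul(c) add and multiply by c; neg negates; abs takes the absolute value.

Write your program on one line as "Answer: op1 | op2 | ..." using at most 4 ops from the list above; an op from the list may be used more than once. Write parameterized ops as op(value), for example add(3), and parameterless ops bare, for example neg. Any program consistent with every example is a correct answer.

mul(-6) | mul(9) | abs

Check, running the answer program on each example:
  25 -> -150 -> -1350 -> 1350
  -11 -> 66 -> 594 -> 594
  -21 -> 126 -> 1134 -> 1134
  -37 -> 222 -> 1998 -> 1998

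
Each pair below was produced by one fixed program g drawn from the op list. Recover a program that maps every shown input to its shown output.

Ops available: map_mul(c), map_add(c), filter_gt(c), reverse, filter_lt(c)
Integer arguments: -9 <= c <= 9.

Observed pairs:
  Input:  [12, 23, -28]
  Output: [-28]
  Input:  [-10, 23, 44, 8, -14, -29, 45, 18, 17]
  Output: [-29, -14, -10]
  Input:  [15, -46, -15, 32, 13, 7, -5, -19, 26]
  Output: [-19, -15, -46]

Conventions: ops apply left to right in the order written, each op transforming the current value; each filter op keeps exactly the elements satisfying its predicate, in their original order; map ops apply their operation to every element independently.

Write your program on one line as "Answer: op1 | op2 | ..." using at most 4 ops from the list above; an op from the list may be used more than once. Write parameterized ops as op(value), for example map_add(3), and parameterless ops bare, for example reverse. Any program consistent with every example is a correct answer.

filter_lt(-4) | reverse | filter_lt(-6)

Check, running the answer program on each example:
  [12, 23, -28] -> [-28] -> [-28] -> [-28]
  [-10, 23, 44, 8, -14, -29, 45, 18, 17] -> [-10, -14, -29] -> [-29, -14, -10] -> [-29, -14, -10]
  [15, -46, -15, 32, 13, 7, -5, -19, 26] -> [-46, -15, -5, -19] -> [-19, -5, -15, -46] -> [-19, -15, -46]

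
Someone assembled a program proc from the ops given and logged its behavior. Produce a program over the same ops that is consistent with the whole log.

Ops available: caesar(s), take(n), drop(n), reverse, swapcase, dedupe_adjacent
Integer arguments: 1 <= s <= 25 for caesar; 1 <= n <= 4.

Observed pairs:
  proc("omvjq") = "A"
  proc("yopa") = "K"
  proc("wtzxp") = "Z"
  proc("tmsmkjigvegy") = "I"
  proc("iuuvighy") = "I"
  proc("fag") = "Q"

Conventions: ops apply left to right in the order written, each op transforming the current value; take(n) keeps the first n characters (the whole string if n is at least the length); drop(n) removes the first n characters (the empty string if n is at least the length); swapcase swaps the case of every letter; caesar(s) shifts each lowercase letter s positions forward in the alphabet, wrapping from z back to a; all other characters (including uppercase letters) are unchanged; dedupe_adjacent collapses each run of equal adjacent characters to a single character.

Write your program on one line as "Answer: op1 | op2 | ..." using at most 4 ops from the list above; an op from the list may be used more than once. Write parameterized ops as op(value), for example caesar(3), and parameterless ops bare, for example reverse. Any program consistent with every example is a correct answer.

caesar(10) | reverse | take(1) | swapcase

Check, running the answer program on each example:
  "omvjq" -> "ywfta" -> "atfwy" -> "a" -> "A"
  "yopa" -> "iyzk" -> "kzyi" -> "k" -> "K"
  "wtzxp" -> "gdjhz" -> "zhjdg" -> "z" -> "Z"
  "tmsmkjigvegy" -> "dwcwutsqfoqi" -> "iqofqstuwcwd" -> "i" -> "I"
  "iuuvighy" -> "seefsqri" -> "irqsfees" -> "i" -> "I"
  "fag" -> "pkq" -> "qkp" -> "q" -> "Q"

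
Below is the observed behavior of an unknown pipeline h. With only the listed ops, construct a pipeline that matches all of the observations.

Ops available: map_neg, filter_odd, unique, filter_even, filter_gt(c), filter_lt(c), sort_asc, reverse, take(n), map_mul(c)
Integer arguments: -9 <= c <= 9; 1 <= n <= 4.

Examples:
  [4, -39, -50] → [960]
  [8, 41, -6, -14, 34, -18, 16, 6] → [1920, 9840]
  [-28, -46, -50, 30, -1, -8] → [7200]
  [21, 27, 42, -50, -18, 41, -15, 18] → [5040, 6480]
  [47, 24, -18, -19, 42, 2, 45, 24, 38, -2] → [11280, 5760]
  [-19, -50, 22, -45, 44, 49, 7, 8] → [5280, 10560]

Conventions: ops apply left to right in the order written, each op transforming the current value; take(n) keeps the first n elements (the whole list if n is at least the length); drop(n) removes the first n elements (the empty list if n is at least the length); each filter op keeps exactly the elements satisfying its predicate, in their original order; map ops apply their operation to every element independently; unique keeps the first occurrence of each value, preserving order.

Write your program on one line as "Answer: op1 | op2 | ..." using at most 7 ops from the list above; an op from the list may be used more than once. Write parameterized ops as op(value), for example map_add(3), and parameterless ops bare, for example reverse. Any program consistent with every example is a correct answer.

map_mul(5) | map_mul(-8) | filter_lt(7) | unique | map_mul(-6) | take(2)

Check, running the answer program on each example:
  [4, -39, -50] -> [20, -195, -250] -> [-160, 1560, 2000] -> [-160] -> [-160] -> [960] -> [960]
  [8, 41, -6, -14, 34, -18, 16, 6] -> [40, 205, -30, -70, 170, -90, 80, 30] -> [-320, -1640, 240, 560, -1360, 720, -640, -240] -> [-320, -1640, -1360, -640, -240] -> [-320, -1640, -1360, -640, -240] -> [1920, 9840, 8160, 3840, 1440] -> [1920, 9840]
  [-28, -46, -50, 30, -1, -8] -> [-140, -230, -250, 150, -5, -40] -> [1120, 1840, 2000, -1200, 40, 320] -> [-1200] -> [-1200] -> [7200] -> [7200]
  [21, 27, 42, -50, -18, 41, -15, 18] -> [105, 135, 210, -250, -90, 205, -75, 90] -> [-840, -1080, -1680, 2000, 720, -1640, 600, -720] -> [-840, -1080, -1680, -1640, -720] -> [-840, -1080, -1680, -1640, -720] -> [5040, 6480, 10080, 9840, 4320] -> [5040, 6480]
  [47, 24, -18, -19, 42, 2, 45, 24, 38, -2] -> [235, 120, -90, -95, 210, 10, 225, 120, 190, -10] -> [-1880, -960, 720, 760, -1680, -80, -1800, -960, -1520, 80] -> [-1880, -960, -1680, -80, -1800, -960, -1520] -> [-1880, -960, -1680, -80, -1800, -1520] -> [11280, 5760, 10080, 480, 10800, 9120] -> [11280, 5760]
  [-19, -50, 22, -45, 44, 49, 7, 8] -> [-95, -250, 110, -225, 220, 245, 35, 40] -> [760, 2000, -880, 1800, -1760, -1960, -280, -320] -> [-880, -1760, -1960, -280, -320] -> [-880, -1760, -1960, -280, -320] -> [5280, 10560, 11760, 1680, 1920] -> [5280, 10560]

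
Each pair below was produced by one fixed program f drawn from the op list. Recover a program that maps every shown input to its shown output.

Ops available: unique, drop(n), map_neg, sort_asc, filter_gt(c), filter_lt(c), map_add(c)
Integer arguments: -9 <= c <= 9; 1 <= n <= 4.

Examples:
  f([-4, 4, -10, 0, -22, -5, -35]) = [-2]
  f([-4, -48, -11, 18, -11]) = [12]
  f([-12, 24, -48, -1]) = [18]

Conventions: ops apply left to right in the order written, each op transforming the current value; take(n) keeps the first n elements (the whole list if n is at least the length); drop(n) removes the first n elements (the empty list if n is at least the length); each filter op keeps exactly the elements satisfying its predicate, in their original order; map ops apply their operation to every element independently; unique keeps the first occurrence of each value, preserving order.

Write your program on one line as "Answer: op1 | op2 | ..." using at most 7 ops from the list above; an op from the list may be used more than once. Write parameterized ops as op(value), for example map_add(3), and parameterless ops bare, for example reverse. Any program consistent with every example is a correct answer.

map_neg | drop(1) | map_add(6) | sort_asc | map_neg | filter_gt(-4)

Check, running the answer program on each example:
  [-4, 4, -10, 0, -22, -5, -35] -> [4, -4, 10, 0, 22, 5, 35] -> [-4, 10, 0, 22, 5, 35] -> [2, 16, 6, 28, 11, 41] -> [2, 6, 11, 16, 28, 41] -> [-2, -6, -11, -16, -28, -41] -> [-2]
  [-4, -48, -11, 18, -11] -> [4, 48, 11, -18, 11] -> [48, 11, -18, 11] -> [54, 17, -12, 17] -> [-12, 17, 17, 54] -> [12, -17, -17, -54] -> [12]
  [-12, 24, -48, -1] -> [12, -24, 48, 1] -> [-24, 48, 1] -> [-18, 54, 7] -> [-18, 7, 54] -> [18, -7, -54] -> [18]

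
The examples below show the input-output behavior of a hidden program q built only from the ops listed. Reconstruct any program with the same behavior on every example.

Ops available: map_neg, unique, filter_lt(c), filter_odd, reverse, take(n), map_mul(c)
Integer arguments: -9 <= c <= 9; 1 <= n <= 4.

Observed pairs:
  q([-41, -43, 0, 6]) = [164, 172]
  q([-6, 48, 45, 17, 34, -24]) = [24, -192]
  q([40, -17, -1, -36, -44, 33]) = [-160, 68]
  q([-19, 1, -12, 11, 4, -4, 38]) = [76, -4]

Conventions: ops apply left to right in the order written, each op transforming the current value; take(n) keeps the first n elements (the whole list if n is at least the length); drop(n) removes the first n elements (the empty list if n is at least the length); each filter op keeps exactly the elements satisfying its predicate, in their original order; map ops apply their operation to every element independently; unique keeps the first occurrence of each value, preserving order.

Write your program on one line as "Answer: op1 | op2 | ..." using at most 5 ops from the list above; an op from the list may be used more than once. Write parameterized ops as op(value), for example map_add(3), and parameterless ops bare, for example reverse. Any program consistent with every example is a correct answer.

map_neg | map_mul(-4) | map_neg | take(2)

Check, running the answer program on each example:
  [-41, -43, 0, 6] -> [41, 43, 0, -6] -> [-164, -172, 0, 24] -> [164, 172, 0, -24] -> [164, 172]
  [-6, 48, 45, 17, 34, -24] -> [6, -48, -45, -17, -34, 24] -> [-24, 192, 180, 68, 136, -96] -> [24, -192, -180, -68, -136, 96] -> [24, -192]
  [40, -17, -1, -36, -44, 33] -> [-40, 17, 1, 36, 44, -33] -> [160, -68, -4, -144, -176, 132] -> [-160, 68, 4, 144, 176, -132] -> [-160, 68]
  [-19, 1, -12, 11, 4, -4, 38] -> [19, -1, 12, -11, -4, 4, -38] -> [-76, 4, -48, 44, 16, -16, 152] -> [76, -4, 48, -44, -16, 16, -152] -> [76, -4]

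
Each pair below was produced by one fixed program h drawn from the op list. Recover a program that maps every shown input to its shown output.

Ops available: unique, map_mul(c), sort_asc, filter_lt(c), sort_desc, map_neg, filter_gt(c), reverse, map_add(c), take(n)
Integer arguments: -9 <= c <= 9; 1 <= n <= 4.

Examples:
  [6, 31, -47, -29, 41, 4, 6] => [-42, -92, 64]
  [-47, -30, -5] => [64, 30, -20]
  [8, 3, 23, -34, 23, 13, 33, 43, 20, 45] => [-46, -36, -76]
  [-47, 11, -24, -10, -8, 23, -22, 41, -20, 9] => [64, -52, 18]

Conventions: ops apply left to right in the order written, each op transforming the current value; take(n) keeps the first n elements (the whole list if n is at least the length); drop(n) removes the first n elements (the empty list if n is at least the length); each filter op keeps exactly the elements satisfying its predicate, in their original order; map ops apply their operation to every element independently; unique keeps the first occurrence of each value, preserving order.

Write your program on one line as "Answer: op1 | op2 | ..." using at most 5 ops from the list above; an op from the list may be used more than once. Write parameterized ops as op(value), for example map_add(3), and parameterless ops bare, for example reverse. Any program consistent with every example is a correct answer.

map_add(6) | map_add(9) | map_neg | take(3) | map_mul(2)

Check, running the answer program on each example:
  [6, 31, -47, -29, 41, 4, 6] -> [12, 37, -41, -23, 47, 10, 12] -> [21, 46, -32, -14, 56, 19, 21] -> [-21, -46, 32, 14, -56, -19, -21] -> [-21, -46, 32] -> [-42, -92, 64]
  [-47, -30, -5] -> [-41, -24, 1] -> [-32, -15, 10] -> [32, 15, -10] -> [32, 15, -10] -> [64, 30, -20]
  [8, 3, 23, -34, 23, 13, 33, 43, 20, 45] -> [14, 9, 29, -28, 29, 19, 39, 49, 26, 51] -> [23, 18, 38, -19, 38, 28, 48, 58, 35, 60] -> [-23, -18, -38, 19, -38, -28, -48, -58, -35, -60] -> [-23, -18, -38] -> [-46, -36, -76]
  [-47, 11, -24, -10, -8, 23, -22, 41, -20, 9] -> [-41, 17, -18, -4, -2, 29, -16, 47, -14, 15] -> [-32, 26, -9, 5, 7, 38, -7, 56, -5, 24] -> [32, -26, 9, -5, -7, -38, 7, -56, 5, -24] -> [32, -26, 9] -> [64, -52, 18]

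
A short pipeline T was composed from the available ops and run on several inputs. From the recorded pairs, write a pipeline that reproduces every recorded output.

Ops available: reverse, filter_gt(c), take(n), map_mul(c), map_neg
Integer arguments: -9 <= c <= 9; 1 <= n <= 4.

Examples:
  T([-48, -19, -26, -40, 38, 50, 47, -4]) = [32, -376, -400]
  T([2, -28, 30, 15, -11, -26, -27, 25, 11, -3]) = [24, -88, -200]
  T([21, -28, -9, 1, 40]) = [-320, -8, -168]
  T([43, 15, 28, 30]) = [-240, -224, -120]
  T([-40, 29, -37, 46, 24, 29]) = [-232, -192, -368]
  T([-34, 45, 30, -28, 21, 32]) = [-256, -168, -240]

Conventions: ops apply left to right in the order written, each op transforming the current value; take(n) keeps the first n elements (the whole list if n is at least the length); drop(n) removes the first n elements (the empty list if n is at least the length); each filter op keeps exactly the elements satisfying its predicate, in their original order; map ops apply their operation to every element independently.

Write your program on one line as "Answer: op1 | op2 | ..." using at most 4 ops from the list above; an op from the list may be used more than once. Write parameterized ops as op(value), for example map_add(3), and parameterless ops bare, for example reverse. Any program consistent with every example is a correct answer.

reverse | filter_gt(-9) | take(3) | map_mul(-8)

Check, running the answer program on each example:
  [-48, -19, -26, -40, 38, 50, 47, -4] -> [-4, 47, 50, 38, -40, -26, -19, -48] -> [-4, 47, 50, 38] -> [-4, 47, 50] -> [32, -376, -400]
  [2, -28, 30, 15, -11, -26, -27, 25, 11, -3] -> [-3, 11, 25, -27, -26, -11, 15, 30, -28, 2] -> [-3, 11, 25, 15, 30, 2] -> [-3, 11, 25] -> [24, -88, -200]
  [21, -28, -9, 1, 40] -> [40, 1, -9, -28, 21] -> [40, 1, 21] -> [40, 1, 21] -> [-320, -8, -168]
  [43, 15, 28, 30] -> [30, 28, 15, 43] -> [30, 28, 15, 43] -> [30, 28, 15] -> [-240, -224, -120]
  [-40, 29, -37, 46, 24, 29] -> [29, 24, 46, -37, 29, -40] -> [29, 24, 46, 29] -> [29, 24, 46] -> [-232, -192, -368]
  [-34, 45, 30, -28, 21, 32] -> [32, 21, -28, 30, 45, -34] -> [32, 21, 30, 45] -> [32, 21, 30] -> [-256, -168, -240]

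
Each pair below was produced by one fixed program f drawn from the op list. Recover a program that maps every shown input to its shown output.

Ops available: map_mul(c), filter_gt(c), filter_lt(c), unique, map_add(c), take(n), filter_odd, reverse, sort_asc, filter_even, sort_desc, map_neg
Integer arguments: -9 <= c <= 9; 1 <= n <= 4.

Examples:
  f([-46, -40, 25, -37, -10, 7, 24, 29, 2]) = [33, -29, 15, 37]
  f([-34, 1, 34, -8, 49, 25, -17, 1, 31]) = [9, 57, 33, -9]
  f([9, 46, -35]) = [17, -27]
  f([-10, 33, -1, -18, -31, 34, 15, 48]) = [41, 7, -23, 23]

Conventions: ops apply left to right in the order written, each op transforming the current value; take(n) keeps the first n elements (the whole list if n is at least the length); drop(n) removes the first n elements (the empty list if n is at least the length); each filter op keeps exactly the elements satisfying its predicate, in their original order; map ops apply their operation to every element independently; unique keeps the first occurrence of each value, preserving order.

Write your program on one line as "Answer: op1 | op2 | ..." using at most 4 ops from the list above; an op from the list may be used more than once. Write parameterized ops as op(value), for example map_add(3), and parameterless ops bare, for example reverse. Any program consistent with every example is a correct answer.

filter_odd | take(4) | map_add(8)

Check, running the answer program on each example:
  [-46, -40, 25, -37, -10, 7, 24, 29, 2] -> [25, -37, 7, 29] -> [25, -37, 7, 29] -> [33, -29, 15, 37]
  [-34, 1, 34, -8, 49, 25, -17, 1, 31] -> [1, 49, 25, -17, 1, 31] -> [1, 49, 25, -17] -> [9, 57, 33, -9]
  [9, 46, -35] -> [9, -35] -> [9, -35] -> [17, -27]
  [-10, 33, -1, -18, -31, 34, 15, 48] -> [33, -1, -31, 15] -> [33, -1, -31, 15] -> [41, 7, -23, 23]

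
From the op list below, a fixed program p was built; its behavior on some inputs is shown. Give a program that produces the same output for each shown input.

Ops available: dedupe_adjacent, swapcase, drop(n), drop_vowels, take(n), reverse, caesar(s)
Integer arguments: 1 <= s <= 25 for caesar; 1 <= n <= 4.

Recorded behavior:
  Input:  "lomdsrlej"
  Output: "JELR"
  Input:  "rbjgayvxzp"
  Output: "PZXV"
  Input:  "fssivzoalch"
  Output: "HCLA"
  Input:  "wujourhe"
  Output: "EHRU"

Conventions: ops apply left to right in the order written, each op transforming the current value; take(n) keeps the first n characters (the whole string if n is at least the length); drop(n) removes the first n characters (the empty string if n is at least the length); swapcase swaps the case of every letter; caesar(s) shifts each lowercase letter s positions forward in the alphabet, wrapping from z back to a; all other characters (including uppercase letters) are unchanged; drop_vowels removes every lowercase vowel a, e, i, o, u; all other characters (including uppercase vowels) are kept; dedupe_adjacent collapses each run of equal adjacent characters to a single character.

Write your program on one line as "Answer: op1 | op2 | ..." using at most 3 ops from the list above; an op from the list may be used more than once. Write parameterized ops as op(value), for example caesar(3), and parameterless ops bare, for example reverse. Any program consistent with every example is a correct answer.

reverse | take(4) | swapcase

Check, running the answer program on each example:
  "lomdsrlej" -> "jelrsdmol" -> "jelr" -> "JELR"
  "rbjgayvxzp" -> "pzxvyagjbr" -> "pzxv" -> "PZXV"
  "fssivzoalch" -> "hclaozvissf" -> "hcla" -> "HCLA"
  "wujourhe" -> "ehruojuw" -> "ehru" -> "EHRU"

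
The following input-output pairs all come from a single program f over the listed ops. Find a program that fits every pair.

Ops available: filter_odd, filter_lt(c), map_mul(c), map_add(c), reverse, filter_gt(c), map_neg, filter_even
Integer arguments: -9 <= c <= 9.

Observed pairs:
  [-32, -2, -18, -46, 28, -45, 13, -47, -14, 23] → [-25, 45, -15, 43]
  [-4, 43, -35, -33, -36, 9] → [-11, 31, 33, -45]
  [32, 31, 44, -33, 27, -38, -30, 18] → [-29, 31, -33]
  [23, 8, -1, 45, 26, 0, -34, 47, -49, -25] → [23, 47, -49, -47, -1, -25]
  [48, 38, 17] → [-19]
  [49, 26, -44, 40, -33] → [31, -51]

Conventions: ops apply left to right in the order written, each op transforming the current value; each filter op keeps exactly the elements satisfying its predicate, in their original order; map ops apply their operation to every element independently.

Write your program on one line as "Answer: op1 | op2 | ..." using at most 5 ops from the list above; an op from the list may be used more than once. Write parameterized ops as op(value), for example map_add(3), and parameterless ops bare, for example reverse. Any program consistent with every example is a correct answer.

reverse | map_neg | map_add(-5) | filter_even | map_add(3)

Check, running the answer program on each example:
  [-32, -2, -18, -46, 28, -45, 13, -47, -14, 23] -> [23, -14, -47, 13, -45, 28, -46, -18, -2, -32] -> [-23, 14, 47, -13, 45, -28, 46, 18, 2, 32] -> [-28, 9, 42, -18, 40, -33, 41, 13, -3, 27] -> [-28, 42, -18, 40] -> [-25, 45, -15, 43]
  [-4, 43, -35, -33, -36, 9] -> [9, -36, -33, -35, 43, -4] -> [-9, 36, 33, 35, -43, 4] -> [-14, 31, 28, 30, -48, -1] -> [-14, 28, 30, -48] -> [-11, 31, 33, -45]
  [32, 31, 44, -33, 27, -38, -30, 18] -> [18, -30, -38, 27, -33, 44, 31, 32] -> [-18, 30, 38, -27, 33, -44, -31, -32] -> [-23, 25, 33, -32, 28, -49, -36, -37] -> [-32, 28, -36] -> [-29, 31, -33]
  [23, 8, -1, 45, 26, 0, -34, 47, -49, -25] -> [-25, -49, 47, -34, 0, 26, 45, -1, 8, 23] -> [25, 49, -47, 34, 0, -26, -45, 1, -8, -23] -> [20, 44, -52, 29, -5, -31, -50, -4, -13, -28] -> [20, 44, -52, -50, -4, -28] -> [23, 47, -49, -47, -1, -25]
  [48, 38, 17] -> [17, 38, 48] -> [-17, -38, -48] -> [-22, -43, -53] -> [-22] -> [-19]
  [49, 26, -44, 40, -33] -> [-33, 40, -44, 26, 49] -> [33, -40, 44, -26, -49] -> [28, -45, 39, -31, -54] -> [28, -54] -> [31, -51]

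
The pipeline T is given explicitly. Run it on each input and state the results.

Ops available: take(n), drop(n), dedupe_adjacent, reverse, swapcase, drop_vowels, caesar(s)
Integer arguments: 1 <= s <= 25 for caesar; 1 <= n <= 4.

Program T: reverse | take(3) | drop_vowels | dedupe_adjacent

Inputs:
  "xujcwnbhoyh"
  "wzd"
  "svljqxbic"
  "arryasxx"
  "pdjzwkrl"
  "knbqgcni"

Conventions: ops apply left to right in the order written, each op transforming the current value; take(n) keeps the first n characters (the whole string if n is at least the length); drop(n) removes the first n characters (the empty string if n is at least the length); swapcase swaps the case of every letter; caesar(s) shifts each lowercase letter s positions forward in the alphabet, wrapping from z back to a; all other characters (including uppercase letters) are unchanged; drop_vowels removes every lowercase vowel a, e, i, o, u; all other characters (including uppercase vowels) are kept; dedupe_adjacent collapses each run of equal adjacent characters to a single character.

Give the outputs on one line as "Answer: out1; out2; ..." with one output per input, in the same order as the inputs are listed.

Execution, op by op:
  "xujcwnbhoyh" -> "hyohbnwcjux" -> "hyo" -> "hy" -> "hy"
  "wzd" -> "dzw" -> "dzw" -> "dzw" -> "dzw"
  "svljqxbic" -> "cibxqjlvs" -> "cib" -> "cb" -> "cb"
  "arryasxx" -> "xxsayrra" -> "xxs" -> "xxs" -> "xs"
  "pdjzwkrl" -> "lrkwzjdp" -> "lrk" -> "lrk" -> "lrk"
  "knbqgcni" -> "incgqbnk" -> "inc" -> "nc" -> "nc"

"hy"; "dzw"; "cb"; "xs"; "lrk"; "nc"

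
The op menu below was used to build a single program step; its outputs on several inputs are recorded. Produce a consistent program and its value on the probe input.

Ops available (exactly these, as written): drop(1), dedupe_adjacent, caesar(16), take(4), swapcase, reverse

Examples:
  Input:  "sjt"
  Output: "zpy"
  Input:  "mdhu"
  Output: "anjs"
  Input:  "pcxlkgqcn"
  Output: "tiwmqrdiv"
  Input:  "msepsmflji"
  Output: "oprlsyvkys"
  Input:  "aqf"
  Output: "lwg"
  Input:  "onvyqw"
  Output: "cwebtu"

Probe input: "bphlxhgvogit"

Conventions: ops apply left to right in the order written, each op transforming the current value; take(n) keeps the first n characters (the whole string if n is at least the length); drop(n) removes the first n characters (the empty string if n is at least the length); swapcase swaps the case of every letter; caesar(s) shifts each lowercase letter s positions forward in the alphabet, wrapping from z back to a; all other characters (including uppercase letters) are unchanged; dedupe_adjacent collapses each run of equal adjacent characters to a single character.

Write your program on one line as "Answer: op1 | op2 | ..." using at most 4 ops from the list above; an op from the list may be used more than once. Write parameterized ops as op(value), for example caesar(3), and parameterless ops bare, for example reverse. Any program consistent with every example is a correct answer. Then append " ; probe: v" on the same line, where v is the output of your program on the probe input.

reverse | caesar(16) | caesar(16) ; probe: "zomubmndrnvh"

Check, running the answer program on each example:
  "sjt" -> "tjs" -> "jzi" -> "zpy"
  "mdhu" -> "uhdm" -> "kxtc" -> "anjs"
  "pcxlkgqcn" -> "ncqgklxcp" -> "dsgwabnsf" -> "tiwmqrdiv"
  "msepsmflji" -> "ijlfmspesm" -> "yzbvcifuic" -> "oprlsyvkys"
  "aqf" -> "fqa" -> "vgq" -> "lwg"
  "onvyqw" -> "wqyvno" -> "mgolde" -> "cwebtu"
  probe: "bphlxhgvogit" -> "tigovghxlhpb" -> "jywelwxnbxfr" -> "zomubmndrnvh"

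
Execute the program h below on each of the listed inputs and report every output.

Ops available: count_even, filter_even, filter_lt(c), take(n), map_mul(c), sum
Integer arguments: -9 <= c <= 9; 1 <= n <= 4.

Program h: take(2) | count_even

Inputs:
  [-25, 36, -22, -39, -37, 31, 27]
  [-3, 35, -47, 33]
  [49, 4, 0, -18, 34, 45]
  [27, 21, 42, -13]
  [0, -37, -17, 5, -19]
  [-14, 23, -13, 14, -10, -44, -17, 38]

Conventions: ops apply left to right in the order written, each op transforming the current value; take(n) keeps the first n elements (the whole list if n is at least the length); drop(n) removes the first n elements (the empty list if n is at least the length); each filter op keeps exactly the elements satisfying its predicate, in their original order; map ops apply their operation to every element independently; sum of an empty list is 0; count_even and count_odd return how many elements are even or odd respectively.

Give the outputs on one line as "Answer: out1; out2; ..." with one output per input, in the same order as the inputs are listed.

1; 0; 1; 0; 1; 1

Execution, op by op:
  [-25, 36, -22, -39, -37, 31, 27] -> [-25, 36] -> 1
  [-3, 35, -47, 33] -> [-3, 35] -> 0
  [49, 4, 0, -18, 34, 45] -> [49, 4] -> 1
  [27, 21, 42, -13] -> [27, 21] -> 0
  [0, -37, -17, 5, -19] -> [0, -37] -> 1
  [-14, 23, -13, 14, -10, -44, -17, 38] -> [-14, 23] -> 1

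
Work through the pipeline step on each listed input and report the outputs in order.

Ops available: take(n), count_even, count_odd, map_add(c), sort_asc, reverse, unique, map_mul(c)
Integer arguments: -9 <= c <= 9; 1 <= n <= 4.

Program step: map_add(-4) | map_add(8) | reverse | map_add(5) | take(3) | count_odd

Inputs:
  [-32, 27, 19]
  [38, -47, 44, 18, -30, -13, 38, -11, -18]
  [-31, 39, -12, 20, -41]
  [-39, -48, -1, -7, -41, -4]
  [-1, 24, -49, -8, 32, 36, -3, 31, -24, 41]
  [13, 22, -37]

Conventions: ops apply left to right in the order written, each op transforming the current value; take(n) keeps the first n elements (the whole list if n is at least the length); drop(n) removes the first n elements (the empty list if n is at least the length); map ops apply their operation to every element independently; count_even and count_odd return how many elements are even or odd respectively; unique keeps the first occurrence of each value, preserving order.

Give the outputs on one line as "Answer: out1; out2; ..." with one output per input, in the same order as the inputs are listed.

1; 2; 2; 1; 1; 1

Execution, op by op:
  [-32, 27, 19] -> [-36, 23, 15] -> [-28, 31, 23] -> [23, 31, -28] -> [28, 36, -23] -> [28, 36, -23] -> 1
  [38, -47, 44, 18, -30, -13, 38, -11, -18] -> [34, -51, 40, 14, -34, -17, 34, -15, -22] -> [42, -43, 48, 22, -26, -9, 42, -7, -14] -> [-14, -7, 42, -9, -26, 22, 48, -43, 42] -> [-9, -2, 47, -4, -21, 27, 53, -38, 47] -> [-9, -2, 47] -> 2
  [-31, 39, -12, 20, -41] -> [-35, 35, -16, 16, -45] -> [-27, 43, -8, 24, -37] -> [-37, 24, -8, 43, -27] -> [-32, 29, -3, 48, -22] -> [-32, 29, -3] -> 2
  [-39, -48, -1, -7, -41, -4] -> [-43, -52, -5, -11, -45, -8] -> [-35, -44, 3, -3, -37, 0] -> [0, -37, -3, 3, -44, -35] -> [5, -32, 2, 8, -39, -30] -> [5, -32, 2] -> 1
  [-1, 24, -49, -8, 32, 36, -3, 31, -24, 41] -> [-5, 20, -53, -12, 28, 32, -7, 27, -28, 37] -> [3, 28, -45, -4, 36, 40, 1, 35, -20, 45] -> [45, -20, 35, 1, 40, 36, -4, -45, 28, 3] -> [50, -15, 40, 6, 45, 41, 1, -40, 33, 8] -> [50, -15, 40] -> 1
  [13, 22, -37] -> [9, 18, -41] -> [17, 26, -33] -> [-33, 26, 17] -> [-28, 31, 22] -> [-28, 31, 22] -> 1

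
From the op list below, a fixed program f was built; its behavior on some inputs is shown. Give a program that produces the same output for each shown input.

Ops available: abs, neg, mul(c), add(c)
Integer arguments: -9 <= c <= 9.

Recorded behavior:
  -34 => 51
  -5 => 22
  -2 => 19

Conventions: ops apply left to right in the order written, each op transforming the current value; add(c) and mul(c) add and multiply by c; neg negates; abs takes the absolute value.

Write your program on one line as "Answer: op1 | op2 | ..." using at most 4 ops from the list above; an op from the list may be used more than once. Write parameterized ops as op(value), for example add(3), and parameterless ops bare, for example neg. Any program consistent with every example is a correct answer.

add(-8) | abs | add(9)

Check, running the answer program on each example:
  -34 -> -42 -> 42 -> 51
  -5 -> -13 -> 13 -> 22
  -2 -> -10 -> 10 -> 19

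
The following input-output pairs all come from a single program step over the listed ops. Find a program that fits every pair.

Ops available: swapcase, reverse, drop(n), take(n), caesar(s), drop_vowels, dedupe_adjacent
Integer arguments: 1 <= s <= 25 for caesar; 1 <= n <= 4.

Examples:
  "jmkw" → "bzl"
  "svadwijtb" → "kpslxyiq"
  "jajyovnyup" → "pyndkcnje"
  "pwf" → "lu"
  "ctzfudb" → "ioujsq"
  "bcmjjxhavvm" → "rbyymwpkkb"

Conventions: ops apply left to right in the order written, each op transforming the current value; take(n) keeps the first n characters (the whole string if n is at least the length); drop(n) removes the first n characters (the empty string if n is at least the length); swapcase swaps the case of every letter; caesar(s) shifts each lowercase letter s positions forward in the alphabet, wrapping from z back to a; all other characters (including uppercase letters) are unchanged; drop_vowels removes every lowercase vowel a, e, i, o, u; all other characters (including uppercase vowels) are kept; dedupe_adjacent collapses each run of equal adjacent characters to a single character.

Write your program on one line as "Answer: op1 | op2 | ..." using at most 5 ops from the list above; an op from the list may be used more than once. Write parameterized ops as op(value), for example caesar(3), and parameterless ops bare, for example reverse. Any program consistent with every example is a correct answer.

caesar(1) | caesar(9) | caesar(2) | drop(1) | caesar(3)

Check, running the answer program on each example:
  "jmkw" -> "knlx" -> "twug" -> "vywi" -> "ywi" -> "bzl"
  "svadwijtb" -> "twbexjkuc" -> "cfkngstdl" -> "ehmpiuvfn" -> "hmpiuvfn" -> "kpslxyiq"
  "jajyovnyup" -> "kbkzpwozvq" -> "tktiyfxiez" -> "vmvkahzkgb" -> "mvkahzkgb" -> "pyndkcnje"
  "pwf" -> "qxg" -> "zgp" -> "bir" -> "ir" -> "lu"
  "ctzfudb" -> "duagvec" -> "mdjpenl" -> "oflrgpn" -> "flrgpn" -> "ioujsq"
  "bcmjjxhavvm" -> "cdnkkyibwwn" -> "lmwtthrkffw" -> "noyvvjtmhhy" -> "oyvvjtmhhy" -> "rbyymwpkkb"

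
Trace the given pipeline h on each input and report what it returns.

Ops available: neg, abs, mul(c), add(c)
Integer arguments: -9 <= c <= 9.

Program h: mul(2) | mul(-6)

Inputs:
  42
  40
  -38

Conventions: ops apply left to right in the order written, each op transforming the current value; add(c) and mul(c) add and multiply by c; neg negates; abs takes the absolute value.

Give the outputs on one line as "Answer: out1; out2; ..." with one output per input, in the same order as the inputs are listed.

-504; -480; 456

Execution, op by op:
  42 -> 84 -> -504
  40 -> 80 -> -480
  -38 -> -76 -> 456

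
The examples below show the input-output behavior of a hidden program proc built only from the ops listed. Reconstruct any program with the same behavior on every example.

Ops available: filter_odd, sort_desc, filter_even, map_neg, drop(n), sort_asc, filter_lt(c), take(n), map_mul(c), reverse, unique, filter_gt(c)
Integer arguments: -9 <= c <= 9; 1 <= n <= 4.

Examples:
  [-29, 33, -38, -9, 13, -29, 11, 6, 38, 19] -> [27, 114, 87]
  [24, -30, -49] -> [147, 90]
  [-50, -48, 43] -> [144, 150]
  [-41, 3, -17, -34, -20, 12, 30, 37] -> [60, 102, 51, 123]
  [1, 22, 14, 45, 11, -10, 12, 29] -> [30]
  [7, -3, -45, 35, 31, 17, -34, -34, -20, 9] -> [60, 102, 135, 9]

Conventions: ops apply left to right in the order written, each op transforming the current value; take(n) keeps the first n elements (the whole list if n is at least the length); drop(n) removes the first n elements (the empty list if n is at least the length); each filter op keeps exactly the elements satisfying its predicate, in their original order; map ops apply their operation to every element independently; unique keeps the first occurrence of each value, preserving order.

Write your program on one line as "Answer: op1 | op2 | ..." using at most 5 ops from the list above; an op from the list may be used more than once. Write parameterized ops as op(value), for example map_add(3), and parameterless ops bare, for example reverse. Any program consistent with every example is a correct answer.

map_mul(-3) | unique | filter_gt(7) | reverse

Check, running the answer program on each example:
  [-29, 33, -38, -9, 13, -29, 11, 6, 38, 19] -> [87, -99, 114, 27, -39, 87, -33, -18, -114, -57] -> [87, -99, 114, 27, -39, -33, -18, -114, -57] -> [87, 114, 27] -> [27, 114, 87]
  [24, -30, -49] -> [-72, 90, 147] -> [-72, 90, 147] -> [90, 147] -> [147, 90]
  [-50, -48, 43] -> [150, 144, -129] -> [150, 144, -129] -> [150, 144] -> [144, 150]
  [-41, 3, -17, -34, -20, 12, 30, 37] -> [123, -9, 51, 102, 60, -36, -90, -111] -> [123, -9, 51, 102, 60, -36, -90, -111] -> [123, 51, 102, 60] -> [60, 102, 51, 123]
  [1, 22, 14, 45, 11, -10, 12, 29] -> [-3, -66, -42, -135, -33, 30, -36, -87] -> [-3, -66, -42, -135, -33, 30, -36, -87] -> [30] -> [30]
  [7, -3, -45, 35, 31, 17, -34, -34, -20, 9] -> [-21, 9, 135, -105, -93, -51, 102, 102, 60, -27] -> [-21, 9, 135, -105, -93, -51, 102, 60, -27] -> [9, 135, 102, 60] -> [60, 102, 135, 9]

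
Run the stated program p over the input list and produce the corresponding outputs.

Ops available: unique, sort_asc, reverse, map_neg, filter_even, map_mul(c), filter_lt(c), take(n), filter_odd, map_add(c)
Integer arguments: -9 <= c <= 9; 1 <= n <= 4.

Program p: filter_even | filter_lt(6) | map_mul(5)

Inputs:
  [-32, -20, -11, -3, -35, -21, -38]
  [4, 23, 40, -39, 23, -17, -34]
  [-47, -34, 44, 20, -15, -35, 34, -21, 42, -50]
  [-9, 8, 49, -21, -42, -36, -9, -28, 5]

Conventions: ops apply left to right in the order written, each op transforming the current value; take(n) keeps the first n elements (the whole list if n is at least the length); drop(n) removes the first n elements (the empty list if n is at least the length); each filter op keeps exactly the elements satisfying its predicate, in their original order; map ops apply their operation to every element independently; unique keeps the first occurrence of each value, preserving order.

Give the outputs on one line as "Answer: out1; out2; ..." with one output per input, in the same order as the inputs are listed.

[-160, -100, -190]; [20, -170]; [-170, -250]; [-210, -180, -140]

Execution, op by op:
  [-32, -20, -11, -3, -35, -21, -38] -> [-32, -20, -38] -> [-32, -20, -38] -> [-160, -100, -190]
  [4, 23, 40, -39, 23, -17, -34] -> [4, 40, -34] -> [4, -34] -> [20, -170]
  [-47, -34, 44, 20, -15, -35, 34, -21, 42, -50] -> [-34, 44, 20, 34, 42, -50] -> [-34, -50] -> [-170, -250]
  [-9, 8, 49, -21, -42, -36, -9, -28, 5] -> [8, -42, -36, -28] -> [-42, -36, -28] -> [-210, -180, -140]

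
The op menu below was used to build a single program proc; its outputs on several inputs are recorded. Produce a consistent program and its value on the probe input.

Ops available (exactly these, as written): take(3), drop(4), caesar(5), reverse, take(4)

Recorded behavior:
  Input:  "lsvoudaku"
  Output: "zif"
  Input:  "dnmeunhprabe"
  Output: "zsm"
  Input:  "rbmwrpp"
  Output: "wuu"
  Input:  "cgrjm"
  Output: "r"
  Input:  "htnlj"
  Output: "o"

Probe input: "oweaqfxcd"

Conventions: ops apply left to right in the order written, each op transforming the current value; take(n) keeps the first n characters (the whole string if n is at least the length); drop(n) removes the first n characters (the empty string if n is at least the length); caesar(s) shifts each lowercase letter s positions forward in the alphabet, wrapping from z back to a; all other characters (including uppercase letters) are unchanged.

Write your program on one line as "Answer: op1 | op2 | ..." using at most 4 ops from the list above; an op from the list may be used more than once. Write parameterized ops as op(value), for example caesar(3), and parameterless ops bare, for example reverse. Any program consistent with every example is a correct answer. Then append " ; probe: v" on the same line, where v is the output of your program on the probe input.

drop(4) | caesar(5) | take(3) ; probe: "vkc"

Check, running the answer program on each example:
  "lsvoudaku" -> "udaku" -> "zifpz" -> "zif"
  "dnmeunhprabe" -> "unhprabe" -> "zsmuwfgj" -> "zsm"
  "rbmwrpp" -> "rpp" -> "wuu" -> "wuu"
  "cgrjm" -> "m" -> "r" -> "r"
  "htnlj" -> "j" -> "o" -> "o"
  probe: "oweaqfxcd" -> "qfxcd" -> "vkchi" -> "vkc"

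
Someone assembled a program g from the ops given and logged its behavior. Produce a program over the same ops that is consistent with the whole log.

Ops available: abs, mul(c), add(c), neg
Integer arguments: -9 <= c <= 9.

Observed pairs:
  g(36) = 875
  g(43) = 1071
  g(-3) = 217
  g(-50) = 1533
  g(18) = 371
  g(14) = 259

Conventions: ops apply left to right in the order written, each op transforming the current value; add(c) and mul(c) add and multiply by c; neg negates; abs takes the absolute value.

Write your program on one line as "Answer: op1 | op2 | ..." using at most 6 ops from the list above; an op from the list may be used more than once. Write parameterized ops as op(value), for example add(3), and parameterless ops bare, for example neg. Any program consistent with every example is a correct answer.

add(-5) | neg | mul(-4) | add(1) | mul(7) | abs

Check, running the answer program on each example:
  36 -> 31 -> -31 -> 124 -> 125 -> 875 -> 875
  43 -> 38 -> -38 -> 152 -> 153 -> 1071 -> 1071
  -3 -> -8 -> 8 -> -32 -> -31 -> -217 -> 217
  -50 -> -55 -> 55 -> -220 -> -219 -> -1533 -> 1533
  18 -> 13 -> -13 -> 52 -> 53 -> 371 -> 371
  14 -> 9 -> -9 -> 36 -> 37 -> 259 -> 259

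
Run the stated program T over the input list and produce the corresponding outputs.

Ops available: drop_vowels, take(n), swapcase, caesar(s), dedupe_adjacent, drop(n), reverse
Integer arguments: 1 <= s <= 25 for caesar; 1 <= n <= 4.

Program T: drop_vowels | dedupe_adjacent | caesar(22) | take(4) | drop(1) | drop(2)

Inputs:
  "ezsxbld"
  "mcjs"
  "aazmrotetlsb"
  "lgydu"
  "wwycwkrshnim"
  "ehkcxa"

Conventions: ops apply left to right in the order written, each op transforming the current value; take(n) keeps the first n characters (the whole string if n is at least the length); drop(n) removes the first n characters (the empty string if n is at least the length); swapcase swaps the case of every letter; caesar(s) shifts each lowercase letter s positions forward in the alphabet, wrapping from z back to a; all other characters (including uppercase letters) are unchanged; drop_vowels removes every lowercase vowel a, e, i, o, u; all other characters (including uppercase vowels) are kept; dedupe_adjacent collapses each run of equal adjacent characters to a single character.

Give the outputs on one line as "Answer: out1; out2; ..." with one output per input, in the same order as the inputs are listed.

Execution, op by op:
  "ezsxbld" -> "zsxbld" -> "zsxbld" -> "votxhz" -> "votx" -> "otx" -> "x"
  "mcjs" -> "mcjs" -> "mcjs" -> "iyfo" -> "iyfo" -> "yfo" -> "o"
  "aazmrotetlsb" -> "zmrttlsb" -> "zmrtlsb" -> "vinphox" -> "vinp" -> "inp" -> "p"
  "lgydu" -> "lgyd" -> "lgyd" -> "hcuz" -> "hcuz" -> "cuz" -> "z"
  "wwycwkrshnim" -> "wwycwkrshnm" -> "wycwkrshnm" -> "suysgnodji" -> "suys" -> "uys" -> "s"
  "ehkcxa" -> "hkcx" -> "hkcx" -> "dgyt" -> "dgyt" -> "gyt" -> "t"

"x"; "o"; "p"; "z"; "s"; "t"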